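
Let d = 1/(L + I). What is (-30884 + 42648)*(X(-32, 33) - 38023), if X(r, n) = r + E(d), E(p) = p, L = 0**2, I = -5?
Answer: -2238406864/5 ≈ -4.4768e+8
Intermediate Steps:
L = 0
d = -1/5 (d = 1/(0 - 5) = 1/(-5) = -1/5 ≈ -0.20000)
X(r, n) = -1/5 + r (X(r, n) = r - 1/5 = -1/5 + r)
(-30884 + 42648)*(X(-32, 33) - 38023) = (-30884 + 42648)*((-1/5 - 32) - 38023) = 11764*(-161/5 - 38023) = 11764*(-190276/5) = -2238406864/5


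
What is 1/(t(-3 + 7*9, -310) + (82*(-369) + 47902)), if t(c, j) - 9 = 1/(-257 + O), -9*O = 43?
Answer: 2356/41590459 ≈ 5.6648e-5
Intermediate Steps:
O = -43/9 (O = -⅑*43 = -43/9 ≈ -4.7778)
t(c, j) = 21195/2356 (t(c, j) = 9 + 1/(-257 - 43/9) = 9 + 1/(-2356/9) = 9 - 9/2356 = 21195/2356)
1/(t(-3 + 7*9, -310) + (82*(-369) + 47902)) = 1/(21195/2356 + (82*(-369) + 47902)) = 1/(21195/2356 + (-30258 + 47902)) = 1/(21195/2356 + 17644) = 1/(41590459/2356) = 2356/41590459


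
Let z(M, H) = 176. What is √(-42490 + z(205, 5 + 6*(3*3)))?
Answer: I*√42314 ≈ 205.7*I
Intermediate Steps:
√(-42490 + z(205, 5 + 6*(3*3))) = √(-42490 + 176) = √(-42314) = I*√42314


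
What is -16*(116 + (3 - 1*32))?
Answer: -1392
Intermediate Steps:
-16*(116 + (3 - 1*32)) = -16*(116 + (3 - 32)) = -16*(116 - 29) = -16*87 = -1392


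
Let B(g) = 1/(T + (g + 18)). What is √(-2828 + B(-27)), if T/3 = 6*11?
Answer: I*√11224311/63 ≈ 53.179*I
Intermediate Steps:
T = 198 (T = 3*(6*11) = 3*66 = 198)
B(g) = 1/(216 + g) (B(g) = 1/(198 + (g + 18)) = 1/(198 + (18 + g)) = 1/(216 + g))
√(-2828 + B(-27)) = √(-2828 + 1/(216 - 27)) = √(-2828 + 1/189) = √(-534491/189) = I*√11224311/63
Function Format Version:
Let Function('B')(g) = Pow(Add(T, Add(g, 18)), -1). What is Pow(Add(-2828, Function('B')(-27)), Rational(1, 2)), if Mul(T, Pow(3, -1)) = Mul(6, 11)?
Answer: Mul(Rational(1, 63), I, Pow(11224311, Rational(1, 2))) ≈ Mul(53.179, I)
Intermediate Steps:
T = 198 (T = Mul(3, Mul(6, 11)) = Mul(3, 66) = 198)
Function('B')(g) = Pow(Add(216, g), -1) (Function('B')(g) = Pow(Add(198, Add(g, 18)), -1) = Pow(Add(198, Add(18, g)), -1) = Pow(Add(216, g), -1))
Pow(Add(-2828, Function('B')(-27)), Rational(1, 2)) = Pow(Add(-2828, Pow(Add(216, -27), -1)), Rational(1, 2)) = Pow(Add(-2828, Pow(189, -1)), Rational(1, 2)) = Pow(Add(-2828, Rational(1, 189)), Rational(1, 2)) = Pow(Rational(-534491, 189), Rational(1, 2)) = Mul(Rational(1, 63), I, Pow(11224311, Rational(1, 2)))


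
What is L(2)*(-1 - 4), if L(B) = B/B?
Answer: -5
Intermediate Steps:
L(B) = 1
L(2)*(-1 - 4) = 1*(-1 - 4) = 1*(-5) = -5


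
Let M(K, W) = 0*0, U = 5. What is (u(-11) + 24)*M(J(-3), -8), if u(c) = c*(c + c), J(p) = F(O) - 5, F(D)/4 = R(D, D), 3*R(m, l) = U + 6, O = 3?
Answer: 0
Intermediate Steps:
R(m, l) = 11/3 (R(m, l) = (5 + 6)/3 = (⅓)*11 = 11/3)
F(D) = 44/3 (F(D) = 4*(11/3) = 44/3)
J(p) = 29/3 (J(p) = 44/3 - 5 = 29/3)
M(K, W) = 0
u(c) = 2*c² (u(c) = c*(2*c) = 2*c²)
(u(-11) + 24)*M(J(-3), -8) = (2*(-11)² + 24)*0 = (2*121 + 24)*0 = (242 + 24)*0 = 266*0 = 0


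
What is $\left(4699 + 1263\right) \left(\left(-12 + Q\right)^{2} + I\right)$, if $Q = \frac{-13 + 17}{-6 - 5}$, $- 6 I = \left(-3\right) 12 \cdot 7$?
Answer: $\frac{12779276}{11} \approx 1.1618 \cdot 10^{6}$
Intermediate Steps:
$I = 42$ ($I = - \frac{\left(-3\right) 12 \cdot 7}{6} = - \frac{\left(-36\right) 7}{6} = \left(- \frac{1}{6}\right) \left(-252\right) = 42$)
$Q = - \frac{4}{11}$ ($Q = \frac{4}{-11} = 4 \left(- \frac{1}{11}\right) = - \frac{4}{11} \approx -0.36364$)
$\left(4699 + 1263\right) \left(\left(-12 + Q\right)^{2} + I\right) = \left(4699 + 1263\right) \left(\left(-12 - \frac{4}{11}\right)^{2} + 42\right) = 5962 \left(\left(- \frac{136}{11}\right)^{2} + 42\right) = 5962 \left(\frac{18496}{121} + 42\right) = 5962 \cdot \frac{23578}{121} = \frac{12779276}{11}$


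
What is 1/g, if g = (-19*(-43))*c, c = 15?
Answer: 1/12255 ≈ 8.1599e-5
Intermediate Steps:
g = 12255 (g = -19*(-43)*15 = 817*15 = 12255)
1/g = 1/12255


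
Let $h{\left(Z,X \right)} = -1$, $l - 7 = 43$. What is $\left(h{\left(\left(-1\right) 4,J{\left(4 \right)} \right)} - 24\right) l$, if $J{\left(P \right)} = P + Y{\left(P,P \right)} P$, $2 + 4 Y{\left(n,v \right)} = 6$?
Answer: $-1250$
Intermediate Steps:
$Y{\left(n,v \right)} = 1$ ($Y{\left(n,v \right)} = - \frac{1}{2} + \frac{1}{4} \cdot 6 = - \frac{1}{2} + \frac{3}{2} = 1$)
$J{\left(P \right)} = 2 P$ ($J{\left(P \right)} = P + 1 P = P + P = 2 P$)
$l = 50$ ($l = 7 + 43 = 50$)
$\left(h{\left(\left(-1\right) 4,J{\left(4 \right)} \right)} - 24\right) l = \left(-1 - 24\right) 50 = \left(-25\right) 50 = -1250$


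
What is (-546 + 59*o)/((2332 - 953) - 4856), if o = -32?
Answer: 2434/3477 ≈ 0.70003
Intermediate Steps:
(-546 + 59*o)/((2332 - 953) - 4856) = (-546 + 59*(-32))/((2332 - 953) - 4856) = (-546 - 1888)/(1379 - 4856) = -2434/(-3477) = -2434*(-1/3477) = 2434/3477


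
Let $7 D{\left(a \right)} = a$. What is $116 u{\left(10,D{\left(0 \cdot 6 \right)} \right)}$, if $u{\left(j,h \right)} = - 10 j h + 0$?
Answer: $0$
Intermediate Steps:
$D{\left(a \right)} = \frac{a}{7}$
$u{\left(j,h \right)} = - 10 h j$ ($u{\left(j,h \right)} = - 10 h j + 0 = - 10 h j$)
$116 u{\left(10,D{\left(0 \cdot 6 \right)} \right)} = 116 \left(\left(-10\right) \frac{0 \cdot 6}{7} \cdot 10\right) = 116 \left(\left(-10\right) \frac{1}{7} \cdot 0 \cdot 10\right) = 116 \left(\left(-10\right) 0 \cdot 10\right) = 116 \cdot 0 = 0$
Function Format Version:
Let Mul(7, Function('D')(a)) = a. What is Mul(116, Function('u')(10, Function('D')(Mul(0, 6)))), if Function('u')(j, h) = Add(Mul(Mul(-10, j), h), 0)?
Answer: 0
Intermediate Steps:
Function('D')(a) = Mul(Rational(1, 7), a)
Function('u')(j, h) = Mul(-10, h, j) (Function('u')(j, h) = Add(Mul(-10, h, j), 0) = Mul(-10, h, j))
Mul(116, Function('u')(10, Function('D')(Mul(0, 6)))) = Mul(116, Mul(-10, Mul(Rational(1, 7), Mul(0, 6)), 10)) = Mul(116, Mul(-10, Mul(Rational(1, 7), 0), 10)) = Mul(116, Mul(-10, 0, 10)) = Mul(116, 0) = 0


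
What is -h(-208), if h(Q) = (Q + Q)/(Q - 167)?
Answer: -416/375 ≈ -1.1093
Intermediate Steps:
h(Q) = 2*Q/(-167 + Q) (h(Q) = (2*Q)/(-167 + Q) = 2*Q/(-167 + Q))
-h(-208) = -2*(-208)/(-167 - 208) = -2*(-208)/(-375) = -2*(-208)*(-1)/375 = -1*416/375 = -416/375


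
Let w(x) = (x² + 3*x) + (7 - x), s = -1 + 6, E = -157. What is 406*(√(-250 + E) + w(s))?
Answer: 17052 + 406*I*√407 ≈ 17052.0 + 8190.7*I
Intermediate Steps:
s = 5
w(x) = 7 + x² + 2*x
406*(√(-250 + E) + w(s)) = 406*(√(-250 - 157) + (7 + 5² + 2*5)) = 406*(√(-407) + (7 + 25 + 10)) = 406*(I*√407 + 42) = 406*(42 + I*√407) = 17052 + 406*I*√407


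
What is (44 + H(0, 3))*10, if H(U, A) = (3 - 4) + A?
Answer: 460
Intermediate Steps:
H(U, A) = -1 + A
(44 + H(0, 3))*10 = (44 + (-1 + 3))*10 = (44 + 2)*10 = 46*10 = 460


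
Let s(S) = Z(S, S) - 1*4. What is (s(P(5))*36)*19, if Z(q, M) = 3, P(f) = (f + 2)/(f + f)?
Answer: -684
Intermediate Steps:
P(f) = (2 + f)/(2*f) (P(f) = (2 + f)/((2*f)) = (2 + f)*(1/(2*f)) = (2 + f)/(2*f))
s(S) = -1 (s(S) = 3 - 1*4 = 3 - 4 = -1)
(s(P(5))*36)*19 = -1*36*19 = -36*19 = -684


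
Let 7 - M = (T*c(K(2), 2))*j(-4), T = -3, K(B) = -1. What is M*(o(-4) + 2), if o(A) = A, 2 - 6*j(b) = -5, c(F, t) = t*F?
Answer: 0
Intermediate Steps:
c(F, t) = F*t
j(b) = 7/6 (j(b) = ⅓ - ⅙*(-5) = ⅓ + ⅚ = 7/6)
M = 0 (M = 7 - (-(-3)*2)*7/6 = 7 - (-3*(-2))*7/6 = 7 - 6*7/6 = 7 - 1*7 = 7 - 7 = 0)
M*(o(-4) + 2) = 0*(-4 + 2) = 0*(-2) = 0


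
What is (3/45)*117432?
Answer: 39144/5 ≈ 7828.8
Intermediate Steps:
(3/45)*117432 = (3*(1/45))*117432 = (1/15)*117432 = 39144/5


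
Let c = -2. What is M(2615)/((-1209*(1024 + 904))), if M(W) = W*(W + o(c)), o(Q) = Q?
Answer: -175205/59768 ≈ -2.9314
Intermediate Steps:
M(W) = W*(-2 + W) (M(W) = W*(W - 2) = W*(-2 + W))
M(2615)/((-1209*(1024 + 904))) = (2615*(-2 + 2615))/((-1209*(1024 + 904))) = (2615*2613)/((-1209*1928)) = 6832995/(-2330952) = 6832995*(-1/2330952) = -175205/59768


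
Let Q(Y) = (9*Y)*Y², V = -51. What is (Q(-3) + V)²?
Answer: 86436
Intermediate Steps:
Q(Y) = 9*Y³
(Q(-3) + V)² = (9*(-3)³ - 51)² = (9*(-27) - 51)² = (-243 - 51)² = (-294)² = 86436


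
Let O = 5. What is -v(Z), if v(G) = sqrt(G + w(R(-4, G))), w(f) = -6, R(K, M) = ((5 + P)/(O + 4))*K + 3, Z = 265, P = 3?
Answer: -sqrt(259) ≈ -16.093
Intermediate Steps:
R(K, M) = 3 + 8*K/9 (R(K, M) = ((5 + 3)/(5 + 4))*K + 3 = (8/9)*K + 3 = (8*(1/9))*K + 3 = 8*K/9 + 3 = 3 + 8*K/9)
v(G) = sqrt(-6 + G) (v(G) = sqrt(G - 6) = sqrt(-6 + G))
-v(Z) = -sqrt(-6 + 265) = -sqrt(259)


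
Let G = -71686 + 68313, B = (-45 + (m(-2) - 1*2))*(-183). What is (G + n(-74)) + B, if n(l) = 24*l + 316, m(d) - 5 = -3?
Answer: 3402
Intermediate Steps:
m(d) = 2 (m(d) = 5 - 3 = 2)
n(l) = 316 + 24*l
B = 8235 (B = (-45 + (2 - 1*2))*(-183) = (-45 + (2 - 2))*(-183) = (-45 + 0)*(-183) = -45*(-183) = 8235)
G = -3373
(G + n(-74)) + B = (-3373 + (316 + 24*(-74))) + 8235 = (-3373 + (316 - 1776)) + 8235 = (-3373 - 1460) + 8235 = -4833 + 8235 = 3402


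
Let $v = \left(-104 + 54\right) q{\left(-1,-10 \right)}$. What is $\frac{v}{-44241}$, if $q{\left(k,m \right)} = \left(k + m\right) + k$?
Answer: $- \frac{200}{14747} \approx -0.013562$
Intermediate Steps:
$q{\left(k,m \right)} = m + 2 k$
$v = 600$ ($v = \left(-104 + 54\right) \left(-10 + 2 \left(-1\right)\right) = - 50 \left(-10 - 2\right) = \left(-50\right) \left(-12\right) = 600$)
$\frac{v}{-44241} = \frac{600}{-44241} = 600 \left(- \frac{1}{44241}\right) = - \frac{200}{14747}$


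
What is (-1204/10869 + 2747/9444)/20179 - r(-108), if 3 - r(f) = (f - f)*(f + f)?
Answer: -690434780485/230145611516 ≈ -3.0000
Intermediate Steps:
r(f) = 3 (r(f) = 3 - (f - f)*(f + f) = 3 - 0*2*f = 3 - 1*0 = 3 + 0 = 3)
(-1204/10869 + 2747/9444)/20179 - r(-108) = (-1204/10869 + 2747/9444)/20179 - 1*3 = (-1204*1/10869 + 2747*(1/9444))*(1/20179) - 3 = (-1204/10869 + 2747/9444)*(1/20179) - 3 = (2054063/11405204)*(1/20179) - 3 = 2054063/230145611516 - 3 = -690434780485/230145611516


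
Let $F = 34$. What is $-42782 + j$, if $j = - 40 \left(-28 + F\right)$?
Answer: $-43022$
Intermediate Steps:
$j = -240$ ($j = - 40 \left(-28 + 34\right) = \left(-40\right) 6 = -240$)
$-42782 + j = -42782 - 240 = -43022$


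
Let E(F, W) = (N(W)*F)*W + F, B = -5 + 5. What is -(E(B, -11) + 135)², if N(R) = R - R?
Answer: -18225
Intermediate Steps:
N(R) = 0
B = 0
E(F, W) = F (E(F, W) = (0*F)*W + F = 0*W + F = 0 + F = F)
-(E(B, -11) + 135)² = -(0 + 135)² = -1*135² = -1*18225 = -18225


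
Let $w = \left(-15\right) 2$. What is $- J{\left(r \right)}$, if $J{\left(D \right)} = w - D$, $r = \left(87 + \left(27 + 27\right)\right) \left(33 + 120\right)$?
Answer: $21603$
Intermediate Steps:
$r = 21573$ ($r = \left(87 + 54\right) 153 = 141 \cdot 153 = 21573$)
$w = -30$
$J{\left(D \right)} = -30 - D$
$- J{\left(r \right)} = - (-30 - 21573) = \left(-1\right) \left(-21603\right) = 21603$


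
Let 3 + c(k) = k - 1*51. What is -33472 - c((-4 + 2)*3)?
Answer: -33412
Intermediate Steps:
c(k) = -54 + k (c(k) = -3 + (k - 1*51) = -3 + (k - 51) = -3 + (-51 + k) = -54 + k)
-33472 - c((-4 + 2)*3) = -33472 - (-54 + (-4 + 2)*3) = -33472 - (-54 - 2*3) = -33472 - (-54 - 6) = -33472 - 1*(-60) = -33472 + 60 = -33412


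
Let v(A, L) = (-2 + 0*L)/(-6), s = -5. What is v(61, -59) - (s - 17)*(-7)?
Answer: -461/3 ≈ -153.67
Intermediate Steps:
v(A, L) = ⅓ (v(A, L) = (-2 + 0)*(-⅙) = -2*(-⅙) = ⅓)
v(61, -59) - (s - 17)*(-7) = ⅓ - (-5 - 17)*(-7) = ⅓ - (-22)*(-7) = ⅓ - 1*154 = ⅓ - 154 = -461/3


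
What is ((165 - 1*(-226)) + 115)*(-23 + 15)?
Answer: -4048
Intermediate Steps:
((165 - 1*(-226)) + 115)*(-23 + 15) = ((165 + 226) + 115)*(-8) = (391 + 115)*(-8) = 506*(-8) = -4048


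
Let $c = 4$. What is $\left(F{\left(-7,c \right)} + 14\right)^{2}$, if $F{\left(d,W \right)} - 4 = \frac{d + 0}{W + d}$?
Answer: $\frac{3721}{9} \approx 413.44$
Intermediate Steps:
$F{\left(d,W \right)} = 4 + \frac{d}{W + d}$ ($F{\left(d,W \right)} = 4 + \frac{d + 0}{W + d} = 4 + \frac{d}{W + d}$)
$\left(F{\left(-7,c \right)} + 14\right)^{2} = \left(\frac{4 \cdot 4 + 5 \left(-7\right)}{4 - 7} + 14\right)^{2} = \left(\frac{16 - 35}{-3} + 14\right)^{2} = \left(\left(- \frac{1}{3}\right) \left(-19\right) + 14\right)^{2} = \left(\frac{19}{3} + 14\right)^{2} = \left(\frac{61}{3}\right)^{2} = \frac{3721}{9}$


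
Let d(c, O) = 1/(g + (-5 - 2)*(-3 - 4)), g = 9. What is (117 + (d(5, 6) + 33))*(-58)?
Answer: -8701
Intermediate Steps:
d(c, O) = 1/58 (d(c, O) = 1/(9 + (-5 - 2)*(-3 - 4)) = 1/(9 - 7*(-7)) = 1/(9 + 49) = 1/58)
(117 + (d(5, 6) + 33))*(-58) = (117 + (1/58 + 33))*(-58) = (117 + 1915/58)*(-58) = (8701/58)*(-58) = -8701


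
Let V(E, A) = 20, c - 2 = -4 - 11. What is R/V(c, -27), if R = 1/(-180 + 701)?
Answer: 1/10420 ≈ 9.5969e-5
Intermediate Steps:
R = 1/521 ≈ 0.0019194
c = -13 (c = 2 + (-4 - 11) = 2 - 15 = -13)
R/V(c, -27) = (1/521)/20 = (1/521)*(1/20) = 1/10420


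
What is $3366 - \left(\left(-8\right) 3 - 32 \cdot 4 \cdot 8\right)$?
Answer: $4414$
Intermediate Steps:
$3366 - \left(\left(-8\right) 3 - 32 \cdot 4 \cdot 8\right) = 3366 - \left(-24 - 1024\right) = 3366 - -1048 = 3366 + 1048 = 4414$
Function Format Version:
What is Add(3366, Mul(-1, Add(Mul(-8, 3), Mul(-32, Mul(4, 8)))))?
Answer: 4414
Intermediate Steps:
Add(3366, Mul(-1, Add(Mul(-8, 3), Mul(-32, Mul(4, 8))))) = Add(3366, Mul(-1, Add(-24, Mul(-32, 32)))) = Add(3366, Mul(-1, Add(-24, -1024))) = Add(3366, Mul(-1, -1048)) = Add(3366, 1048) = 4414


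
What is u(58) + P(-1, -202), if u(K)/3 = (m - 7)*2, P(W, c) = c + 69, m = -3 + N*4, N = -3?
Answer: -265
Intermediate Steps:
m = -15 (m = -3 - 3*4 = -3 - 12 = -15)
P(W, c) = 69 + c
u(K) = -132 (u(K) = 3*((-15 - 7)*2) = 3*(-22*2) = 3*(-44) = -132)
u(58) + P(-1, -202) = -132 + (69 - 202) = -132 - 133 = -265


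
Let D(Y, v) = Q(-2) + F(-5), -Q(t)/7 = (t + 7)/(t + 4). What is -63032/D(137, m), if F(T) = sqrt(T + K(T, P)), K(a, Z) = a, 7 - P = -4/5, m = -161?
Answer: 882448/253 + 252128*I*sqrt(10)/1265 ≈ 3487.9 + 630.28*I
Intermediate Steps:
P = 39/5 (P = 7 - (-4)/5 = 7 - 1*(-4/5) = 7 + 4/5 = 39/5 ≈ 7.8000)
Q(t) = -7*(7 + t)/(4 + t) (Q(t) = -7*(t + 7)/(t + 4) = -7*(7 + t)/(4 + t))
F(T) = sqrt(2)*sqrt(T) (F(T) = sqrt(T + T) = sqrt(2*T) = sqrt(2)*sqrt(T))
D(Y, v) = -35/2 + I*sqrt(10) (D(Y, v) = 7*(-7 - 1*(-2))/(4 - 2) + sqrt(2)*sqrt(-5) = 7*(-7 + 2)/2 + sqrt(2)*(I*sqrt(5)) = 7*(1/2)*(-5) + I*sqrt(10) = -35/2 + I*sqrt(10))
-63032/D(137, m) = -63032/(-35/2 + I*sqrt(10))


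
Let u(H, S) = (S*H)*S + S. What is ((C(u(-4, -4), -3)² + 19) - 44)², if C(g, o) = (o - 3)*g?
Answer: 27701940721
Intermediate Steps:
u(H, S) = S + H*S² (u(H, S) = (H*S)*S + S = H*S² + S = S + H*S²)
C(g, o) = g*(-3 + o) (C(g, o) = (-3 + o)*g = g*(-3 + o))
((C(u(-4, -4), -3)² + 19) - 44)² = ((((-4*(1 - 4*(-4)))*(-3 - 3))² + 19) - 44)² = (((-4*(1 + 16)*(-6))² + 19) - 44)² = (((-4*17*(-6))² + 19) - 44)² = (((-68*(-6))² + 19) - 44)² = ((408² + 19) - 44)² = ((166464 + 19) - 44)² = (166483 - 44)² = 166439² = 27701940721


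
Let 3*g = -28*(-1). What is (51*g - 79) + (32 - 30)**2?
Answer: 401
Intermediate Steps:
g = 28/3 (g = (-28*(-1))/3 = (1/3)*28 = 28/3 ≈ 9.3333)
(51*g - 79) + (32 - 30)**2 = (51*(28/3) - 79) + (32 - 30)**2 = (476 - 79) + 2**2 = 397 + 4 = 401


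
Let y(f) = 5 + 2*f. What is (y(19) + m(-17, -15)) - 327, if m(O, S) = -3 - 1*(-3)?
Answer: -284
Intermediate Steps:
m(O, S) = 0 (m(O, S) = -3 + 3 = 0)
(y(19) + m(-17, -15)) - 327 = ((5 + 2*19) + 0) - 327 = ((5 + 38) + 0) - 327 = (43 + 0) - 327 = 43 - 327 = -284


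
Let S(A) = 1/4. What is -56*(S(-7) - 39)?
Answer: 2170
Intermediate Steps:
S(A) = ¼
-56*(S(-7) - 39) = -56*(¼ - 39) = -56*(-155/4) = 2170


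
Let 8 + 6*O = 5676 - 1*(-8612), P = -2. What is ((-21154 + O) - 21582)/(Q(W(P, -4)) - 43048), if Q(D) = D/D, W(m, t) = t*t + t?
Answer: 4484/4783 ≈ 0.93749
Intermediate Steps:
O = 2380 (O = -4/3 + (5676 - 1*(-8612))/6 = -4/3 + (5676 + 8612)/6 = -4/3 + (1/6)*14288 = -4/3 + 7144/3 = 2380)
W(m, t) = t + t**2 (W(m, t) = t**2 + t = t + t**2)
Q(D) = 1
((-21154 + O) - 21582)/(Q(W(P, -4)) - 43048) = ((-21154 + 2380) - 21582)/(1 - 43048) = (-18774 - 21582)/(-43047) = -40356*(-1/43047) = 4484/4783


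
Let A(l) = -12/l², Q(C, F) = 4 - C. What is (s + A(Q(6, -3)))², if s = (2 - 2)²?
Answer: 9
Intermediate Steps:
A(l) = -12/l²
s = 0 (s = 0² = 0)
(s + A(Q(6, -3)))² = (0 - 12/(4 - 1*6)²)² = (0 - 12/(4 - 6)²)² = (0 - 12/(-2)²)² = (0 - 12*¼)² = (0 - 3)² = (-3)² = 9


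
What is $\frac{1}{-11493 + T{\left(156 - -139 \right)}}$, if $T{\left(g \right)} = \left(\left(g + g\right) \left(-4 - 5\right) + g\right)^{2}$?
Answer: $\frac{1}{25138732} \approx 3.9779 \cdot 10^{-8}$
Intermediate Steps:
$T{\left(g \right)} = 289 g^{2}$ ($T{\left(g \right)} = \left(2 g \left(-9\right) + g\right)^{2} = \left(- 18 g + g\right)^{2} = \left(- 17 g\right)^{2} = 289 g^{2}$)
$\frac{1}{-11493 + T{\left(156 - -139 \right)}} = \frac{1}{-11493 + 289 \left(156 - -139\right)^{2}} = \frac{1}{-11493 + 289 \left(156 + 139\right)^{2}} = \frac{1}{-11493 + 289 \cdot 295^{2}} = \frac{1}{-11493 + 289 \cdot 87025} = \frac{1}{-11493 + 25150225} = \frac{1}{25138732}$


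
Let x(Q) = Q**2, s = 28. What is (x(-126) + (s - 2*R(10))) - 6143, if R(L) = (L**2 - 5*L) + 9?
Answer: 9643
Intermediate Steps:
R(L) = 9 + L**2 - 5*L
(x(-126) + (s - 2*R(10))) - 6143 = ((-126)**2 + (28 - 2*(9 + 10**2 - 5*10))) - 6143 = (15876 + (28 - 2*(9 + 100 - 50))) - 6143 = (15876 + (28 - 2*59)) - 6143 = (15876 + (28 - 118)) - 6143 = (15876 - 90) - 6143 = 15786 - 6143 = 9643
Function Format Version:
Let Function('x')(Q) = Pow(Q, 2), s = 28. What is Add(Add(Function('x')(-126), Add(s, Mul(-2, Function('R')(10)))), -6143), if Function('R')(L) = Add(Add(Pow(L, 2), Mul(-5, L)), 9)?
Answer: 9643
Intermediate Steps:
Function('R')(L) = Add(9, Pow(L, 2), Mul(-5, L))
Add(Add(Function('x')(-126), Add(s, Mul(-2, Function('R')(10)))), -6143) = Add(Add(Pow(-126, 2), Add(28, Mul(-2, Add(9, Pow(10, 2), Mul(-5, 10))))), -6143) = Add(Add(15876, Add(28, Mul(-2, Add(9, 100, -50)))), -6143) = Add(Add(15876, Add(28, Mul(-2, 59))), -6143) = Add(Add(15876, Add(28, -118)), -6143) = Add(Add(15876, -90), -6143) = Add(15786, -6143) = 9643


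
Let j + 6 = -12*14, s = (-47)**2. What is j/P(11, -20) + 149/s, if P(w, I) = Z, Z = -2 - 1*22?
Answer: 64657/8836 ≈ 7.3175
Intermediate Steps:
Z = -24 (Z = -2 - 22 = -24)
s = 2209
P(w, I) = -24
j = -174 (j = -6 - 12*14 = -6 - 168 = -174)
j/P(11, -20) + 149/s = -174/(-24) + 149/2209 = -174*(-1/24) + 149*(1/2209) = 29/4 + 149/2209 = 64657/8836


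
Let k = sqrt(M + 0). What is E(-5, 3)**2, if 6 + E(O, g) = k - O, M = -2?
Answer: (1 - I*sqrt(2))**2 ≈ -1.0 - 2.8284*I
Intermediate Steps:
k = I*sqrt(2) (k = sqrt(-2 + 0) = sqrt(-2) = I*sqrt(2) ≈ 1.4142*I)
E(O, g) = -6 - O + I*sqrt(2) (E(O, g) = -6 + (I*sqrt(2) - O) = -6 + (-O + I*sqrt(2)) = -6 - O + I*sqrt(2))
E(-5, 3)**2 = (-6 - 1*(-5) + I*sqrt(2))**2 = (-6 + 5 + I*sqrt(2))**2 = (-1 + I*sqrt(2))**2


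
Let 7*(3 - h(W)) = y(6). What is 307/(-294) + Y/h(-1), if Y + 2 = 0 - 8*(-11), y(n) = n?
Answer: 57461/1470 ≈ 39.089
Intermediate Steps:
h(W) = 15/7 (h(W) = 3 - ⅐*6 = 3 - 6/7 = 15/7)
Y = 86 (Y = -2 + (0 - 8*(-11)) = -2 + (0 + 88) = -2 + 88 = 86)
307/(-294) + Y/h(-1) = 307/(-294) + 86/(15/7) = 307*(-1/294) + 86*(7/15) = -307/294 + 602/15 = 57461/1470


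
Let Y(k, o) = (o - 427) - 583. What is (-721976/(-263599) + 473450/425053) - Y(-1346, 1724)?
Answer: -79567412652080/112043545747 ≈ -710.15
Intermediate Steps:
Y(k, o) = -1010 + o (Y(k, o) = (-427 + o) - 583 = -1010 + o)
(-721976/(-263599) + 473450/425053) - Y(-1346, 1724) = (-721976/(-263599) + 473450/425053) - (-1010 + 1724) = (-721976*(-1/263599) + 473450*(1/425053)) - 1*714 = (721976/263599 + 473450/425053) - 714 = 431679011278/112043545747 - 714 = -79567412652080/112043545747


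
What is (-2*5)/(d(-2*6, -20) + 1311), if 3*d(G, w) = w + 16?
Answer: -30/3929 ≈ -0.0076355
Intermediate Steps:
d(G, w) = 16/3 + w/3 (d(G, w) = (w + 16)/3 = (16 + w)/3 = 16/3 + w/3)
(-2*5)/(d(-2*6, -20) + 1311) = (-2*5)/((16/3 + (⅓)*(-20)) + 1311) = -10/((16/3 - 20/3) + 1311) = -10/(-4/3 + 1311) = -10/(3929/3) = (3/3929)*(-10) = -30/3929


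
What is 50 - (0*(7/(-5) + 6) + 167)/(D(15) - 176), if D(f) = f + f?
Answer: 7467/146 ≈ 51.144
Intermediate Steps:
D(f) = 2*f
50 - (0*(7/(-5) + 6) + 167)/(D(15) - 176) = 50 - (0*(7/(-5) + 6) + 167)/(2*15 - 176) = 50 - (0*(7*(-1/5) + 6) + 167)/(30 - 176) = 50 - (0*(-7/5 + 6) + 167)/(-146) = 50 - (0*(23/5) + 167)*(-1)/146 = 50 - (0 + 167)*(-1)/146 = 50 - 167*(-1)/146 = 50 - 1*(-167/146) = 50 + 167/146 = 7467/146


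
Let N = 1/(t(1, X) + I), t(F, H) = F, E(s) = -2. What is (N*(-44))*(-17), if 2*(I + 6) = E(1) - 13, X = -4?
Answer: -1496/25 ≈ -59.840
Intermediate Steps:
I = -27/2 (I = -6 + (-2 - 13)/2 = -6 + (½)*(-15) = -6 - 15/2 = -27/2 ≈ -13.500)
N = -2/25 (N = 1/(1 - 27/2) = 1/(-25/2) = -2/25 ≈ -0.080000)
(N*(-44))*(-17) = -2/25*(-44)*(-17) = (88/25)*(-17) = -1496/25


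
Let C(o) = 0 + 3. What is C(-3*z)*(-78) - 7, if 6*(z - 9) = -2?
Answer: -241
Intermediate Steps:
z = 26/3 (z = 9 + (1/6)*(-2) = 9 - 1/3 = 26/3 ≈ 8.6667)
C(o) = 3
C(-3*z)*(-78) - 7 = 3*(-78) - 7 = -234 - 7 = -241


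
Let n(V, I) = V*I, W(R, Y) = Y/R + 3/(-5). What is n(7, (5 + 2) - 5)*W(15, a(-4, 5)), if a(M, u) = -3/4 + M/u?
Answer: -1477/150 ≈ -9.8467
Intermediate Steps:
a(M, u) = -3/4 + M/u (a(M, u) = -3*1/4 + M/u = -3/4 + M/u)
W(R, Y) = -3/5 + Y/R (W(R, Y) = Y/R + 3*(-1/5) = Y/R - 3/5 = -3/5 + Y/R)
n(V, I) = I*V
n(7, (5 + 2) - 5)*W(15, a(-4, 5)) = (((5 + 2) - 5)*7)*(-3/5 + (-3/4 - 4/5)/15) = ((7 - 5)*7)*(-3/5 + (-3/4 - 4*1/5)*(1/15)) = (2*7)*(-3/5 + (-3/4 - 4/5)*(1/15)) = 14*(-3/5 - 31/20*1/15) = 14*(-3/5 - 31/300) = 14*(-211/300) = -1477/150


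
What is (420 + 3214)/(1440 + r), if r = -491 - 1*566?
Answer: 3634/383 ≈ 9.4883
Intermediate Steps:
r = -1057 (r = -491 - 566 = -1057)
(420 + 3214)/(1440 + r) = (420 + 3214)/(1440 - 1057) = 3634/383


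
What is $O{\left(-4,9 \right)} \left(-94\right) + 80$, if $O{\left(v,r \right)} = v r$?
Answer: $3464$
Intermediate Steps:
$O{\left(v,r \right)} = r v$
$O{\left(-4,9 \right)} \left(-94\right) + 80 = 9 \left(-4\right) \left(-94\right) + 80 = \left(-36\right) \left(-94\right) + 80 = 3384 + 80 = 3464$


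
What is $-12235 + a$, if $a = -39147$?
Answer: $-51382$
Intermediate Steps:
$-12235 + a = -12235 - 39147 = -51382$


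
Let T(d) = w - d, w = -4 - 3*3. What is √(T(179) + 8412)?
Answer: 2*√2055 ≈ 90.664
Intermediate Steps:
w = -13 (w = -4 - 9 = -13)
T(d) = -13 - d
√(T(179) + 8412) = √((-13 - 1*179) + 8412) = √((-13 - 179) + 8412) = √(-192 + 8412) = √8220 = 2*√2055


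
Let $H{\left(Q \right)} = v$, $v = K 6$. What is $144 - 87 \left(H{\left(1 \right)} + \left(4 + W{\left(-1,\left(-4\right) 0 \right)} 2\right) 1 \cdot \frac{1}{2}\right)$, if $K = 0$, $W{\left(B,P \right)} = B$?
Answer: $57$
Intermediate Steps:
$v = 0$ ($v = 0 \cdot 6 = 0$)
$H{\left(Q \right)} = 0$
$144 - 87 \left(H{\left(1 \right)} + \left(4 + W{\left(-1,\left(-4\right) 0 \right)} 2\right) 1 \cdot \frac{1}{2}\right) = 144 - 87 \left(0 + \left(4 - 2\right) 1 \cdot \frac{1}{2}\right) = 144 - 87 \left(0 + 2 \cdot \frac{1}{2}\right) = 144 - 87 \left(0 + 1\right) = 144 - 87 = 57$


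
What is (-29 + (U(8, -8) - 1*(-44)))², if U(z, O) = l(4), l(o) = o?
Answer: 361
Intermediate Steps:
U(z, O) = 4
(-29 + (U(8, -8) - 1*(-44)))² = (-29 + (4 - 1*(-44)))² = (-29 + (4 + 44))² = (-29 + 48)² = 19² = 361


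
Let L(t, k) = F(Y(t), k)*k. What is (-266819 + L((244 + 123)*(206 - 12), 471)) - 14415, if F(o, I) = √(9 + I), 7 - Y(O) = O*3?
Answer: -281234 + 1884*√30 ≈ -2.7092e+5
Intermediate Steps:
Y(O) = 7 - 3*O (Y(O) = 7 - O*3 = 7 - 3*O)
L(t, k) = k*√(9 + k) (L(t, k) = √(9 + k)*k = k*√(9 + k))
(-266819 + L((244 + 123)*(206 - 12), 471)) - 14415 = (-266819 + 471*√(9 + 471)) - 14415 = (-266819 + 471*√480) - 14415 = (-266819 + 471*(4*√30)) - 14415 = (-266819 + 1884*√30) - 14415 = -281234 + 1884*√30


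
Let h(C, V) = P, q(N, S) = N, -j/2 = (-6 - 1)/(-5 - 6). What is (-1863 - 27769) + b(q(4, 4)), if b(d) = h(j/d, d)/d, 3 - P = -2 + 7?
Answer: -59265/2 ≈ -29633.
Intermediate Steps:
j = -14/11 (j = -2*(-6 - 1)/(-5 - 6) = -(-14)/(-11) = -(-14)*(-1)/11 = -2*7/11 = -14/11 ≈ -1.2727)
P = -2 (P = 3 - (-2 + 7) = 3 - 1*5 = 3 - 5 = -2)
h(C, V) = -2
b(d) = -2/d
(-1863 - 27769) + b(q(4, 4)) = (-1863 - 27769) - 2/4 = -29632 - 2*¼ = -29632 - ½ = -59265/2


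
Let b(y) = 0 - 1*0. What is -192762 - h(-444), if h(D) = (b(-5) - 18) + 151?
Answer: -192895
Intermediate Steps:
b(y) = 0 (b(y) = 0 + 0 = 0)
h(D) = 133 (h(D) = (0 - 18) + 151 = -18 + 151 = 133)
-192762 - h(-444) = -192762 - 1*133 = -192762 - 133 = -192895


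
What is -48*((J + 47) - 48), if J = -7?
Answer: 384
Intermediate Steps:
-48*((J + 47) - 48) = -48*((-7 + 47) - 48) = -48*(40 - 48) = -48*(-8) = 384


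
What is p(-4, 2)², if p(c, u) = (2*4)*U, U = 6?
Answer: 2304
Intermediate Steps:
p(c, u) = 48 (p(c, u) = (2*4)*6 = 8*6 = 48)
p(-4, 2)² = 48² = 2304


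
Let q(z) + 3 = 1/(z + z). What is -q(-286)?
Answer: 1717/572 ≈ 3.0017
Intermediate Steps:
q(z) = -3 + 1/(2*z) (q(z) = -3 + 1/(z + z) = -3 + 1/(2*z))
-q(-286) = -(-3 + (½)/(-286)) = -(-3 + (½)*(-1/286)) = -(-3 - 1/572) = -1*(-1717/572) = 1717/572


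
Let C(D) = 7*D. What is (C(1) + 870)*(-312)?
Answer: -273624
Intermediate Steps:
(C(1) + 870)*(-312) = (7*1 + 870)*(-312) = (7 + 870)*(-312) = 877*(-312) = -273624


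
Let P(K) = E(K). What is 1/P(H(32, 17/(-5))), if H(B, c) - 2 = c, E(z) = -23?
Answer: -1/23 ≈ -0.043478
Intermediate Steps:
H(B, c) = 2 + c
P(K) = -23
1/P(H(32, 17/(-5))) = 1/(-23) = -1/23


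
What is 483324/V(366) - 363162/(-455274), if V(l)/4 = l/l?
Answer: 9168595976/75879 ≈ 1.2083e+5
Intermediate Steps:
V(l) = 4 (V(l) = 4*(l/l) = 4*1 = 4)
483324/V(366) - 363162/(-455274) = 483324/4 - 363162/(-455274) = 483324*(¼) - 363162*(-1/455274) = 120831 + 60527/75879 = 9168595976/75879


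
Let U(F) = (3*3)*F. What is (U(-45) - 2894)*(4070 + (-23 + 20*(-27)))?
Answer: -11569593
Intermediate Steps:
U(F) = 9*F
(U(-45) - 2894)*(4070 + (-23 + 20*(-27))) = (9*(-45) - 2894)*(4070 + (-23 + 20*(-27))) = (-405 - 2894)*(4070 + (-23 - 540)) = -3299*(4070 - 563) = -3299*3507 = -11569593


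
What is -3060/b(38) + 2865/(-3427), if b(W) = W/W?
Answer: -10489485/3427 ≈ -3060.8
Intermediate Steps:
b(W) = 1
-3060/b(38) + 2865/(-3427) = -3060/1 + 2865/(-3427) = -3060*1 + 2865*(-1/3427) = -3060 - 2865/3427 = -10489485/3427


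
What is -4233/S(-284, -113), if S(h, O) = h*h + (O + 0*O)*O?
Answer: -4233/93425 ≈ -0.045309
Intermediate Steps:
S(h, O) = O² + h² (S(h, O) = h² + (O + 0)*O = h² + O*O = h² + O² = O² + h²)
-4233/S(-284, -113) = -4233/((-113)² + (-284)²) = -4233/(12769 + 80656) = -4233/93425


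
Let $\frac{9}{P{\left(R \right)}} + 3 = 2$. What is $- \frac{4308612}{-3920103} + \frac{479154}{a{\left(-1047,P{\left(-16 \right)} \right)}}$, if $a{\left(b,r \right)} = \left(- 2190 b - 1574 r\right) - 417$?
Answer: $\frac{119362806590}{91337568363} \approx 1.3068$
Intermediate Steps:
$P{\left(R \right)} = -9$ ($P{\left(R \right)} = \frac{9}{-3 + 2} = \frac{9}{-1} = 9 \left(-1\right) = -9$)
$a{\left(b,r \right)} = -417 - 2190 b - 1574 r$
$- \frac{4308612}{-3920103} + \frac{479154}{a{\left(-1047,P{\left(-16 \right)} \right)}} = - \frac{4308612}{-3920103} + \frac{479154}{-417 - -2292930 - -14166} = \left(-4308612\right) \left(- \frac{1}{3920103}\right) + \frac{479154}{-417 + 2292930 + 14166} = \frac{130564}{118791} + \frac{479154}{2306679} = \frac{130564}{118791} + 479154 \cdot \frac{1}{2306679} = \frac{130564}{118791} + \frac{159718}{768893} = \frac{119362806590}{91337568363}$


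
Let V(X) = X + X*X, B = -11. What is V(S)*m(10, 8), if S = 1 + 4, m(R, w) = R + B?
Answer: -30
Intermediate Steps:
m(R, w) = -11 + R (m(R, w) = R - 11 = -11 + R)
S = 5
V(X) = X + X²
V(S)*m(10, 8) = (5*(1 + 5))*(-11 + 10) = (5*6)*(-1) = 30*(-1) = -30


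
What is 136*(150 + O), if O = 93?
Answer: 33048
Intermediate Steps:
136*(150 + O) = 136*(150 + 93) = 136*243 = 33048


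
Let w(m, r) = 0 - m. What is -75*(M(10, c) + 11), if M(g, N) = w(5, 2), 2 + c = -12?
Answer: -450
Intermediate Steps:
c = -14 (c = -2 - 12 = -14)
w(m, r) = -m
M(g, N) = -5 (M(g, N) = -1*5 = -5)
-75*(M(10, c) + 11) = -75*(-5 + 11) = -75*6 = -450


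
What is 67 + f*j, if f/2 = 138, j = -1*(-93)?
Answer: 25735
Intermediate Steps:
j = 93
f = 276 (f = 2*138 = 276)
67 + f*j = 67 + 276*93 = 67 + 25668 = 25735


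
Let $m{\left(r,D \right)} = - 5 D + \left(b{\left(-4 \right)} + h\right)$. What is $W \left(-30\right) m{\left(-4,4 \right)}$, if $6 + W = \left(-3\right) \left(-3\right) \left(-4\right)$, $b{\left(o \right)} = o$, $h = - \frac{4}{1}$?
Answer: $-35280$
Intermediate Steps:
$h = -4$ ($h = \left(-4\right) 1 = -4$)
$W = -42$ ($W = -6 + \left(-3\right) \left(-3\right) \left(-4\right) = -6 + 9 \left(-4\right) = -6 - 36 = -42$)
$m{\left(r,D \right)} = -8 - 5 D$ ($m{\left(r,D \right)} = - 5 D - 8 = -8 - 5 D$)
$W \left(-30\right) m{\left(-4,4 \right)} = \left(-42\right) \left(-30\right) \left(-8 - 20\right) = 1260 \left(-8 - 20\right) = 1260 \left(-28\right) = -35280$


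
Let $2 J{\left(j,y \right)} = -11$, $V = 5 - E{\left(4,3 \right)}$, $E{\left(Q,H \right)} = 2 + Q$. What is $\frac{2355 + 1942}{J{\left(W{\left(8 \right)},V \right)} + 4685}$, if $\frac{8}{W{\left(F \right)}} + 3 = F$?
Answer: $\frac{8594}{9359} \approx 0.91826$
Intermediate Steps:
$W{\left(F \right)} = \frac{8}{-3 + F}$
$V = -1$ ($V = 5 - \left(2 + 4\right) = 5 - 6 = -1$)
$J{\left(j,y \right)} = - \frac{11}{2}$ ($J{\left(j,y \right)} = \frac{1}{2} \left(-11\right) = - \frac{11}{2}$)
$\frac{2355 + 1942}{J{\left(W{\left(8 \right)},V \right)} + 4685} = \frac{2355 + 1942}{- \frac{11}{2} + 4685} = \frac{4297}{\frac{9359}{2}} = 4297 \cdot \frac{2}{9359} = \frac{8594}{9359}$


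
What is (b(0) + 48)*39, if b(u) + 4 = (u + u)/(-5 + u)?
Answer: 1716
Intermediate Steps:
b(u) = -4 + 2*u/(-5 + u) (b(u) = -4 + (u + u)/(-5 + u) = -4 + (2*u)/(-5 + u) = -4 + 2*u/(-5 + u))
(b(0) + 48)*39 = (2*(10 - 1*0)/(-5 + 0) + 48)*39 = (2*(10 + 0)/(-5) + 48)*39 = (2*(-1/5)*10 + 48)*39 = (-4 + 48)*39 = 44*39 = 1716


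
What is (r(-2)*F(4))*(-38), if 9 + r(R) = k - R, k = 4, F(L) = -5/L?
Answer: -285/2 ≈ -142.50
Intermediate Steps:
r(R) = -5 - R (r(R) = -9 + (4 - R) = -5 - R)
(r(-2)*F(4))*(-38) = ((-5 - 1*(-2))*(-5/4))*(-38) = ((-5 + 2)*(-5*¼))*(-38) = -3*(-5/4)*(-38) = (15/4)*(-38) = -285/2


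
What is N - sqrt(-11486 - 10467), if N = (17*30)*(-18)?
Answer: -9180 - I*sqrt(21953) ≈ -9180.0 - 148.17*I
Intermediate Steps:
N = -9180 (N = 510*(-18) = -9180)
N - sqrt(-11486 - 10467) = -9180 - sqrt(-11486 - 10467) = -9180 - sqrt(-21953) = -9180 - I*sqrt(21953)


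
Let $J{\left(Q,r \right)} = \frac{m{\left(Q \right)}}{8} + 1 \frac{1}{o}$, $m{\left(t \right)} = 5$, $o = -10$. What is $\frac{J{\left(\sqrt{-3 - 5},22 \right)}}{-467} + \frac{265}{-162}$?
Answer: $- \frac{2476801}{1513080} \approx -1.6369$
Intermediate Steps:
$J{\left(Q,r \right)} = \frac{21}{40}$ ($J{\left(Q,r \right)} = \frac{5}{8} + 1 \frac{1}{-10} = 5 \cdot \frac{1}{8} + 1 \left(- \frac{1}{10}\right) = \frac{5}{8} - \frac{1}{10} = \frac{21}{40}$)
$\frac{J{\left(\sqrt{-3 - 5},22 \right)}}{-467} + \frac{265}{-162} = \frac{21}{40 \left(-467\right)} + \frac{265}{-162} = \frac{21}{40} \left(- \frac{1}{467}\right) + 265 \left(- \frac{1}{162}\right) = - \frac{21}{18680} - \frac{265}{162} = - \frac{2476801}{1513080}$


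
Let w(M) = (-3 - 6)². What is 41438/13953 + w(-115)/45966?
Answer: 635289767/213787866 ≈ 2.9716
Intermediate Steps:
w(M) = 81 (w(M) = (-9)² = 81)
41438/13953 + w(-115)/45966 = 41438/13953 + 81/45966 = 41438*(1/13953) + 81*(1/45966) = 41438/13953 + 27/15322 = 635289767/213787866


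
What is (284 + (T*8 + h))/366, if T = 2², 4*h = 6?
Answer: 635/732 ≈ 0.86749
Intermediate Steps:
h = 3/2 (h = (¼)*6 = 3/2 ≈ 1.5000)
T = 4
(284 + (T*8 + h))/366 = (284 + (4*8 + 3/2))/366 = (284 + (32 + 3/2))/366 = (284 + 67/2)/366 = (1/366)*(635/2) = 635/732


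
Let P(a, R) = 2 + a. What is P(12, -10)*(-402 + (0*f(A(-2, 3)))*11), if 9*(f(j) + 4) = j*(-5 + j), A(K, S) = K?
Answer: -5628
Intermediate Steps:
f(j) = -4 + j*(-5 + j)/9 (f(j) = -4 + (j*(-5 + j))/9 = -4 + j*(-5 + j)/9)
P(12, -10)*(-402 + (0*f(A(-2, 3)))*11) = (2 + 12)*(-402 + (0*(-4 - 5/9*(-2) + (⅑)*(-2)²))*11) = 14*(-402 + (0*(-4 + 10/9 + (⅑)*4))*11) = 14*(-402 + (0*(-4 + 10/9 + 4/9))*11) = 14*(-402 + (0*(-22/9))*11) = 14*(-402 + 0*11) = 14*(-402 + 0) = 14*(-402) = -5628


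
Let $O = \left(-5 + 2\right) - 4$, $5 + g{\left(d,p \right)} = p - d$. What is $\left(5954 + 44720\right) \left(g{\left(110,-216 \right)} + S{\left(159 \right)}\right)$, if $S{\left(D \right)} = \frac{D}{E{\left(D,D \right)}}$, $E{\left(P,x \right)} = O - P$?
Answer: $- \frac{1396195385}{83} \approx -1.6822 \cdot 10^{7}$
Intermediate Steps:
$g{\left(d,p \right)} = -5 + p - d$ ($g{\left(d,p \right)} = -5 - \left(d - p\right) = -5 + p - d$)
$O = -7$ ($O = -3 - 4 = -7$)
$E{\left(P,x \right)} = -7 - P$
$S{\left(D \right)} = \frac{D}{-7 - D}$
$\left(5954 + 44720\right) \left(g{\left(110,-216 \right)} + S{\left(159 \right)}\right) = \left(5954 + 44720\right) \left(\left(-5 - 216 - 110\right) - \frac{159}{7 + 159}\right) = 50674 \left(\left(-5 - 216 - 110\right) - \frac{159}{166}\right) = 50674 \left(-331 - 159 \cdot \frac{1}{166}\right) = 50674 \left(-331 - \frac{159}{166}\right) = 50674 \left(- \frac{55105}{166}\right) = - \frac{1396195385}{83}$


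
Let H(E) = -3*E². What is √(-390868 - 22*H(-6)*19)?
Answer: 2*I*√86431 ≈ 587.98*I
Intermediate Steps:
√(-390868 - 22*H(-6)*19) = √(-390868 - (-66)*(-6)²*19) = √(-390868 - (-66)*36*19) = √(-390868 - 22*(-108)*19) = √(-390868 + 2376*19) = √(-390868 + 45144) = √(-345724) = 2*I*√86431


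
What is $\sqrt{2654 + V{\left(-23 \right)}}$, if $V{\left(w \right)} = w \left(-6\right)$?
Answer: $2 \sqrt{698} \approx 52.839$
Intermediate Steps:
$V{\left(w \right)} = - 6 w$
$\sqrt{2654 + V{\left(-23 \right)}} = \sqrt{2654 - -138} = \sqrt{2654 + 138} = \sqrt{2792} = 2 \sqrt{698}$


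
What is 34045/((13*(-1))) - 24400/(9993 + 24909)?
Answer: -594277895/226863 ≈ -2619.5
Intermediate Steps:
34045/((13*(-1))) - 24400/(9993 + 24909) = 34045/(-13) - 24400/34902 = 34045*(-1/13) - 24400*1/34902 = -34045/13 - 12200/17451 = -594277895/226863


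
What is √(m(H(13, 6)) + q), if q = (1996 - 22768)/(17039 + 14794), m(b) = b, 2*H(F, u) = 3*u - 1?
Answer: √43633218/2358 ≈ 2.8013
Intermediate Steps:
H(F, u) = -½ + 3*u/2 (H(F, u) = (3*u - 1)/2 = (-1 + 3*u)/2 = -½ + 3*u/2)
q = -2308/3537 (q = -20772/31833 = -20772*1/31833 = -2308/3537 ≈ -0.65253)
√(m(H(13, 6)) + q) = √((-½ + (3/2)*6) - 2308/3537) = √((-½ + 9) - 2308/3537) = √(17/2 - 2308/3537) = √(55513/7074) = √43633218/2358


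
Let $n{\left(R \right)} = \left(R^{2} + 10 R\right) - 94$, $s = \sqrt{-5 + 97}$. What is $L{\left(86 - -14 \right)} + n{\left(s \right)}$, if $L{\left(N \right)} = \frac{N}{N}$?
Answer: $-1 + 20 \sqrt{23} \approx 94.917$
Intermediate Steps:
$s = 2 \sqrt{23}$ ($s = \sqrt{92} = 2 \sqrt{23} \approx 9.5917$)
$n{\left(R \right)} = -94 + R^{2} + 10 R$
$L{\left(N \right)} = 1$
$L{\left(86 - -14 \right)} + n{\left(s \right)} = 1 + \left(-94 + \left(2 \sqrt{23}\right)^{2} + 10 \cdot 2 \sqrt{23}\right) = 1 + \left(-94 + 92 + 20 \sqrt{23}\right) = 1 - \left(2 - 20 \sqrt{23}\right) = -1 + 20 \sqrt{23}$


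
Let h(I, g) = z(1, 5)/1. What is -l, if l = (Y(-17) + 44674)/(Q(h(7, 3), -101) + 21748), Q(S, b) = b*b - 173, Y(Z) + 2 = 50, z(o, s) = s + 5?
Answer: -22361/15888 ≈ -1.4074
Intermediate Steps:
z(o, s) = 5 + s
Y(Z) = 48 (Y(Z) = -2 + 50 = 48)
h(I, g) = 10 (h(I, g) = (5 + 5)/1 = 10*1 = 10)
Q(S, b) = -173 + b² (Q(S, b) = b² - 173 = -173 + b²)
l = 22361/15888 (l = (48 + 44674)/((-173 + (-101)²) + 21748) = 44722/((-173 + 10201) + 21748) = 44722/(10028 + 21748) = 44722/31776 = 44722*(1/31776) = 22361/15888 ≈ 1.4074)
-l = -1*22361/15888 = -22361/15888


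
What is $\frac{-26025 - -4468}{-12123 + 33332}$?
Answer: $- \frac{21557}{21209} \approx -1.0164$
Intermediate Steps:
$\frac{-26025 - -4468}{-12123 + 33332} = \frac{-26025 + \left(-12 + 4480\right)}{21209} = \left(-26025 + 4468\right) \frac{1}{21209} = \left(-21557\right) \frac{1}{21209} = - \frac{21557}{21209}$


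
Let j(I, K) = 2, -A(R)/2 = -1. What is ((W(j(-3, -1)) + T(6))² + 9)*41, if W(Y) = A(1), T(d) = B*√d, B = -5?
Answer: 6683 - 820*√6 ≈ 4674.4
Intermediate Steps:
A(R) = 2 (A(R) = -2*(-1) = 2)
T(d) = -5*√d
W(Y) = 2
((W(j(-3, -1)) + T(6))² + 9)*41 = ((2 - 5*√6)² + 9)*41 = (9 + (2 - 5*√6)²)*41 = 369 + 41*(2 - 5*√6)²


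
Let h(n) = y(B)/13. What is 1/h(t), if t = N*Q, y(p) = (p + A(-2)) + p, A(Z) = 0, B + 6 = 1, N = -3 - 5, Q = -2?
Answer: -13/10 ≈ -1.3000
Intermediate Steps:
N = -8
B = -5 (B = -6 + 1 = -5)
y(p) = 2*p (y(p) = (p + 0) + p = p + p = 2*p)
t = 16 (t = -8*(-2) = 16)
h(n) = -10/13 (h(n) = (2*(-5))/13 = -10*1/13 = -10/13)
1/h(t) = 1/(-10/13) = -13/10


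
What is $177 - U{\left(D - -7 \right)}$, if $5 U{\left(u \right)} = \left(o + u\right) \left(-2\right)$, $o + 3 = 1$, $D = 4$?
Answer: $\frac{903}{5} \approx 180.6$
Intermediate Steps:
$o = -2$ ($o = -3 + 1 = -2$)
$U{\left(u \right)} = \frac{4}{5} - \frac{2 u}{5}$ ($U{\left(u \right)} = \frac{\left(-2 + u\right) \left(-2\right)}{5} = \frac{4 - 2 u}{5} = \frac{4}{5} - \frac{2 u}{5}$)
$177 - U{\left(D - -7 \right)} = 177 - \left(\frac{4}{5} - \frac{2 \left(4 - -7\right)}{5}\right) = 177 - \left(\frac{4}{5} - \frac{2 \left(4 + 7\right)}{5}\right) = 177 - \left(\frac{4}{5} - \frac{22}{5}\right) = 177 - - \frac{18}{5} = 177 + \frac{18}{5} = \frac{903}{5}$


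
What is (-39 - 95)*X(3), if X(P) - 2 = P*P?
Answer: -1474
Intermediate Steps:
X(P) = 2 + P² (X(P) = 2 + P*P = 2 + P²)
(-39 - 95)*X(3) = (-39 - 95)*(2 + 3²) = -134*(2 + 9) = -134*11 = -1474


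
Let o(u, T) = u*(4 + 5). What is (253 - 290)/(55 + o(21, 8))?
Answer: -37/244 ≈ -0.15164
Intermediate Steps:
o(u, T) = 9*u (o(u, T) = u*9 = 9*u)
(253 - 290)/(55 + o(21, 8)) = (253 - 290)/(55 + 9*21) = -37/(55 + 189) = -37/244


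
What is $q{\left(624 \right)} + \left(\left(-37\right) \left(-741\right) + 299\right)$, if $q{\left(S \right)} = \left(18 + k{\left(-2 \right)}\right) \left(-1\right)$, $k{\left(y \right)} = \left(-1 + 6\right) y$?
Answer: $27708$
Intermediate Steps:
$k{\left(y \right)} = 5 y$
$q{\left(S \right)} = -8$ ($q{\left(S \right)} = \left(18 + 5 \left(-2\right)\right) \left(-1\right) = \left(18 - 10\right) \left(-1\right) = 8 \left(-1\right) = -8$)
$q{\left(624 \right)} + \left(\left(-37\right) \left(-741\right) + 299\right) = -8 + \left(\left(-37\right) \left(-741\right) + 299\right) = -8 + \left(27417 + 299\right) = -8 + 27716 = 27708$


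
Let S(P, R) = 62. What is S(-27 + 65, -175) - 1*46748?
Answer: -46686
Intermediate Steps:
S(-27 + 65, -175) - 1*46748 = 62 - 1*46748 = 62 - 46748 = -46686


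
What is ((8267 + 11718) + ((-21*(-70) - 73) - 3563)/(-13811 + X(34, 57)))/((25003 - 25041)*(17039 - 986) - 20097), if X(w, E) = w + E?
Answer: -137098183/4322561460 ≈ -0.031717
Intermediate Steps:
X(w, E) = E + w
((8267 + 11718) + ((-21*(-70) - 73) - 3563)/(-13811 + X(34, 57)))/((25003 - 25041)*(17039 - 986) - 20097) = ((8267 + 11718) + ((-21*(-70) - 73) - 3563)/(-13811 + (57 + 34)))/((25003 - 25041)*(17039 - 986) - 20097) = (19985 + ((1470 - 73) - 3563)/(-13811 + 91))/(-38*16053 - 20097) = (19985 + (1397 - 3563)/(-13720))/(-610014 - 20097) = (19985 - 2166*(-1/13720))/(-630111) = (19985 + 1083/6860)*(-1/630111) = (137098183/6860)*(-1/630111) = -137098183/4322561460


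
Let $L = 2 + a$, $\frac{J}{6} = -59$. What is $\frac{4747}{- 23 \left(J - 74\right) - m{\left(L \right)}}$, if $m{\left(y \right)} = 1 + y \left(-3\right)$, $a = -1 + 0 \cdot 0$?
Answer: $\frac{4747}{9846} \approx 0.48212$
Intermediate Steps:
$J = -354$ ($J = 6 \left(-59\right) = -354$)
$a = -1$ ($a = -1 + 0 = -1$)
$L = 1$ ($L = 2 - 1 = 1$)
$m{\left(y \right)} = 1 - 3 y$
$\frac{4747}{- 23 \left(J - 74\right) - m{\left(L \right)}} = \frac{4747}{- 23 \left(-354 - 74\right) - \left(1 - 3\right)} = \frac{4747}{\left(-23\right) \left(-428\right) - \left(1 - 3\right)} = \frac{4747}{9844 - -2} = \frac{4747}{9844 + 2} = \frac{4747}{9846}$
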